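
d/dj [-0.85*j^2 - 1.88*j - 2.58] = -1.7*j - 1.88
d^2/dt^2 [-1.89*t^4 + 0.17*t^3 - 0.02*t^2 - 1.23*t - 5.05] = -22.68*t^2 + 1.02*t - 0.04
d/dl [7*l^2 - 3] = 14*l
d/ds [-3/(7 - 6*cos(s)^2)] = 18*sin(2*s)/(4 - 3*cos(2*s))^2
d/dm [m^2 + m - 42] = 2*m + 1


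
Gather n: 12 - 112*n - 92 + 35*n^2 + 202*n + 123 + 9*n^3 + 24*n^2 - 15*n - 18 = 9*n^3 + 59*n^2 + 75*n + 25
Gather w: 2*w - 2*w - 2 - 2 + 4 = 0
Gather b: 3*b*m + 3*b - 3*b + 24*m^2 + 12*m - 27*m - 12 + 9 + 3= 3*b*m + 24*m^2 - 15*m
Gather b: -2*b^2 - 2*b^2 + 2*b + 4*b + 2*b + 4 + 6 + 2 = -4*b^2 + 8*b + 12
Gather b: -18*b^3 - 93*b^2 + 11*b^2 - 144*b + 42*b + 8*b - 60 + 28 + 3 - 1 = -18*b^3 - 82*b^2 - 94*b - 30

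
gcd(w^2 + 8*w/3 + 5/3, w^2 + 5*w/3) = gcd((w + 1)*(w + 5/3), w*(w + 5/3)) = w + 5/3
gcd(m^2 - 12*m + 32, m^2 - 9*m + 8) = m - 8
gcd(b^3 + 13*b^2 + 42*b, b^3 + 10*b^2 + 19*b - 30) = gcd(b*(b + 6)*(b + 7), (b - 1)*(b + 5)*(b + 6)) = b + 6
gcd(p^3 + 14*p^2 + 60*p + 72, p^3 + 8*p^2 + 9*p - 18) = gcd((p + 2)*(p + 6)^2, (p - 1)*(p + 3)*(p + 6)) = p + 6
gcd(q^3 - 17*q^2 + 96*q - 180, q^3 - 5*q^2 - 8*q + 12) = q - 6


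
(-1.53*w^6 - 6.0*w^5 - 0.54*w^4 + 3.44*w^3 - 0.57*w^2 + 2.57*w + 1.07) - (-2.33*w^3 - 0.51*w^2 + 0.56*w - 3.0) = -1.53*w^6 - 6.0*w^5 - 0.54*w^4 + 5.77*w^3 - 0.0599999999999999*w^2 + 2.01*w + 4.07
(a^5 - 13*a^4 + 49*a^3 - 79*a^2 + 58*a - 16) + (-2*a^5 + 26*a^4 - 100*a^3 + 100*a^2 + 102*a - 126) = -a^5 + 13*a^4 - 51*a^3 + 21*a^2 + 160*a - 142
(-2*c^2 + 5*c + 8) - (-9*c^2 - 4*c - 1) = 7*c^2 + 9*c + 9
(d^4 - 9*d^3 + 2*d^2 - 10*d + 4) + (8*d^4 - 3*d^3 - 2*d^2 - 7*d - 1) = 9*d^4 - 12*d^3 - 17*d + 3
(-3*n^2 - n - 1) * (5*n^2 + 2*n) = -15*n^4 - 11*n^3 - 7*n^2 - 2*n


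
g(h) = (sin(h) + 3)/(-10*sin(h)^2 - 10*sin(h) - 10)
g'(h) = (20*sin(h)*cos(h) + 10*cos(h))*(sin(h) + 3)/(-10*sin(h)^2 - 10*sin(h) - 10)^2 + cos(h)/(-10*sin(h)^2 - 10*sin(h) - 10) = (sin(h)^2 + 6*sin(h) + 2)*cos(h)/(10*(sin(h)^2 + sin(h) + 1)^2)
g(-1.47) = -0.20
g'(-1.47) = -0.03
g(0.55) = -0.20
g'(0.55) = 0.14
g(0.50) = -0.20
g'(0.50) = 0.15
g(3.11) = -0.29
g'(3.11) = -0.21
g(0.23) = -0.25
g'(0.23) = 0.20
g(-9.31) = -0.32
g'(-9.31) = -0.16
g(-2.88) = -0.34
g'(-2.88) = -0.08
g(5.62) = -0.31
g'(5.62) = -0.18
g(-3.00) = -0.33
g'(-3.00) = -0.15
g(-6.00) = -0.24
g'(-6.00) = 0.20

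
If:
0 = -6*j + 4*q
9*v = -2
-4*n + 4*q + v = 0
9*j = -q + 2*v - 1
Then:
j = -26/189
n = -11/42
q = -13/63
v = -2/9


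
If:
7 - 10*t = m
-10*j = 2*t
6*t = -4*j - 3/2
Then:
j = 3/52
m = 257/26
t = -15/52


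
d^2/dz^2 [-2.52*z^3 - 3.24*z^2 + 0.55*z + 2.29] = -15.12*z - 6.48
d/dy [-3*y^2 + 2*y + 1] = 2 - 6*y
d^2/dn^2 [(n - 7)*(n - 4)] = 2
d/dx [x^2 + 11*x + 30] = 2*x + 11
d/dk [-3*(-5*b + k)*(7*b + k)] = -6*b - 6*k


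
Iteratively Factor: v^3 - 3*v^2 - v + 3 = (v - 1)*(v^2 - 2*v - 3) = (v - 3)*(v - 1)*(v + 1)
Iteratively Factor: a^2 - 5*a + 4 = (a - 1)*(a - 4)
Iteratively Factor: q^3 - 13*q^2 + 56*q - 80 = (q - 5)*(q^2 - 8*q + 16) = (q - 5)*(q - 4)*(q - 4)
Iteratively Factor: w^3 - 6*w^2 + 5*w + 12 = (w - 3)*(w^2 - 3*w - 4) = (w - 4)*(w - 3)*(w + 1)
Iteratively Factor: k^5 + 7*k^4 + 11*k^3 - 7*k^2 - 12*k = (k + 1)*(k^4 + 6*k^3 + 5*k^2 - 12*k) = (k - 1)*(k + 1)*(k^3 + 7*k^2 + 12*k) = (k - 1)*(k + 1)*(k + 3)*(k^2 + 4*k) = (k - 1)*(k + 1)*(k + 3)*(k + 4)*(k)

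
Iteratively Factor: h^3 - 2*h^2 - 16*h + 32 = (h + 4)*(h^2 - 6*h + 8) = (h - 4)*(h + 4)*(h - 2)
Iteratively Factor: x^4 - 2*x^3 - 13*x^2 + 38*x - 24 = (x - 3)*(x^3 + x^2 - 10*x + 8) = (x - 3)*(x - 1)*(x^2 + 2*x - 8) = (x - 3)*(x - 1)*(x + 4)*(x - 2)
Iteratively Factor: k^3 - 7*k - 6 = (k - 3)*(k^2 + 3*k + 2) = (k - 3)*(k + 1)*(k + 2)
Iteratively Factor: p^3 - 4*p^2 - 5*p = (p - 5)*(p^2 + p) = (p - 5)*(p + 1)*(p)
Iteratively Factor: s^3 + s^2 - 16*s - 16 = (s + 1)*(s^2 - 16) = (s + 1)*(s + 4)*(s - 4)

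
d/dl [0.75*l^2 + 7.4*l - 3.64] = 1.5*l + 7.4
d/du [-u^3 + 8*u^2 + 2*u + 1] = -3*u^2 + 16*u + 2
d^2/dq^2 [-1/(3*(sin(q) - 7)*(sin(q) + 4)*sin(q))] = (9*sin(q)^3 - 33*sin(q)^2 - 32*sin(q) + 300 + 898/sin(q) - 504/sin(q)^2 - 1568/sin(q)^3)/(3*(sin(q) - 7)^3*(sin(q) + 4)^3)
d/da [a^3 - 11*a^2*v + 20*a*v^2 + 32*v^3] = 3*a^2 - 22*a*v + 20*v^2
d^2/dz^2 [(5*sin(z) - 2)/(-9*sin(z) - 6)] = 16*(-3*sin(z)^2 + 2*sin(z) + 6)/(3*(3*sin(z) + 2)^3)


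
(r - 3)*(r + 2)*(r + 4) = r^3 + 3*r^2 - 10*r - 24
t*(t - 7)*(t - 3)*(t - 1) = t^4 - 11*t^3 + 31*t^2 - 21*t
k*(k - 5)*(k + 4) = k^3 - k^2 - 20*k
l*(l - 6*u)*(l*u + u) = l^3*u - 6*l^2*u^2 + l^2*u - 6*l*u^2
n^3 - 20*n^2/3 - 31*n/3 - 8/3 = (n - 8)*(n + 1/3)*(n + 1)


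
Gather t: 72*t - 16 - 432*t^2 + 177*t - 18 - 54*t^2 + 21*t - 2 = -486*t^2 + 270*t - 36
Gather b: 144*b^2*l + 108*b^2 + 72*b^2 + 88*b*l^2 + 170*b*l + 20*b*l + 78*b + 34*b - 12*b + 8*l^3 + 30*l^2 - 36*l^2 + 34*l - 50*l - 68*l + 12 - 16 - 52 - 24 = b^2*(144*l + 180) + b*(88*l^2 + 190*l + 100) + 8*l^3 - 6*l^2 - 84*l - 80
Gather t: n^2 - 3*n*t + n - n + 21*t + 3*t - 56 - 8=n^2 + t*(24 - 3*n) - 64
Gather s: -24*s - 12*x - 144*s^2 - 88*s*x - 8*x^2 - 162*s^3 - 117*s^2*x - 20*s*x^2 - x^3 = -162*s^3 + s^2*(-117*x - 144) + s*(-20*x^2 - 88*x - 24) - x^3 - 8*x^2 - 12*x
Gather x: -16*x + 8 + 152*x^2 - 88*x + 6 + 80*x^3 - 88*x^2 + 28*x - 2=80*x^3 + 64*x^2 - 76*x + 12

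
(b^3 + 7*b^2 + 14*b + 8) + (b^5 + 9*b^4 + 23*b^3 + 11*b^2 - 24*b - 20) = b^5 + 9*b^4 + 24*b^3 + 18*b^2 - 10*b - 12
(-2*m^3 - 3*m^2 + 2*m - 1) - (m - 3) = -2*m^3 - 3*m^2 + m + 2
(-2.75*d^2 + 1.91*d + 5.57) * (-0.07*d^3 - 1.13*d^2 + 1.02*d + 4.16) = 0.1925*d^5 + 2.9738*d^4 - 5.3532*d^3 - 15.7859*d^2 + 13.627*d + 23.1712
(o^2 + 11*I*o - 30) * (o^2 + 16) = o^4 + 11*I*o^3 - 14*o^2 + 176*I*o - 480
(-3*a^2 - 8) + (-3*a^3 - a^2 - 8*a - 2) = -3*a^3 - 4*a^2 - 8*a - 10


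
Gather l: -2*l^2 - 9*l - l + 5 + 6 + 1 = -2*l^2 - 10*l + 12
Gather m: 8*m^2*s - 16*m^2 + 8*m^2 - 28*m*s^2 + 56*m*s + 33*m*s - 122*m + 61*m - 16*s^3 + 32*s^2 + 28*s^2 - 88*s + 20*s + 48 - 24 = m^2*(8*s - 8) + m*(-28*s^2 + 89*s - 61) - 16*s^3 + 60*s^2 - 68*s + 24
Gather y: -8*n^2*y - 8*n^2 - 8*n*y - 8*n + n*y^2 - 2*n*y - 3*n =-8*n^2 + n*y^2 - 11*n + y*(-8*n^2 - 10*n)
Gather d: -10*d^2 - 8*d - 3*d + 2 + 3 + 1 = -10*d^2 - 11*d + 6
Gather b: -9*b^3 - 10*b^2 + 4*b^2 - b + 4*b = -9*b^3 - 6*b^2 + 3*b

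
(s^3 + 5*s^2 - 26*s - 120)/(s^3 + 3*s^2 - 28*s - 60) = (s + 4)/(s + 2)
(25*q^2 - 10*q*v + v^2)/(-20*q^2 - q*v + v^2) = (-5*q + v)/(4*q + v)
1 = 1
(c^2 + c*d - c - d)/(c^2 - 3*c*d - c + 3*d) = (c + d)/(c - 3*d)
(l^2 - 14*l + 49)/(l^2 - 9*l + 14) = (l - 7)/(l - 2)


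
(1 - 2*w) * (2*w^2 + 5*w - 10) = -4*w^3 - 8*w^2 + 25*w - 10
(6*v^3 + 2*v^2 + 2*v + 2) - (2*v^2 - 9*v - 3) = 6*v^3 + 11*v + 5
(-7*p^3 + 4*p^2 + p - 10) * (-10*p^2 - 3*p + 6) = 70*p^5 - 19*p^4 - 64*p^3 + 121*p^2 + 36*p - 60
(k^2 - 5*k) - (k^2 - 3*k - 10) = 10 - 2*k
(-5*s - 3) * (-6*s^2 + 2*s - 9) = 30*s^3 + 8*s^2 + 39*s + 27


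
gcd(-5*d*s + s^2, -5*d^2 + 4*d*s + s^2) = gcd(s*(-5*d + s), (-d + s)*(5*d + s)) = 1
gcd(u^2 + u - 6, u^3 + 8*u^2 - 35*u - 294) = 1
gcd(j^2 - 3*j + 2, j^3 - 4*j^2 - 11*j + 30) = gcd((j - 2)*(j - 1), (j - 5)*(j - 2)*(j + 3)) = j - 2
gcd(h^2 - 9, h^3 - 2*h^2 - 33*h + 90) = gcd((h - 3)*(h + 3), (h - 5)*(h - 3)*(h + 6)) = h - 3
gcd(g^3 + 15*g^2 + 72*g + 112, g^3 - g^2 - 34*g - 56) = g + 4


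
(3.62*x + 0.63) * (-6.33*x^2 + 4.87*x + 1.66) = -22.9146*x^3 + 13.6415*x^2 + 9.0773*x + 1.0458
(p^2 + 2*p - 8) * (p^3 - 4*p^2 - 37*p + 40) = p^5 - 2*p^4 - 53*p^3 - 2*p^2 + 376*p - 320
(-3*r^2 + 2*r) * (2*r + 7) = -6*r^3 - 17*r^2 + 14*r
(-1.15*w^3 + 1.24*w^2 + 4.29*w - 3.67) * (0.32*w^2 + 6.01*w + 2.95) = -0.368*w^5 - 6.5147*w^4 + 5.4327*w^3 + 28.2665*w^2 - 9.4012*w - 10.8265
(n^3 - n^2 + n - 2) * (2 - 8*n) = -8*n^4 + 10*n^3 - 10*n^2 + 18*n - 4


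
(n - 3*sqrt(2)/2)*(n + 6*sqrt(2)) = n^2 + 9*sqrt(2)*n/2 - 18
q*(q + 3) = q^2 + 3*q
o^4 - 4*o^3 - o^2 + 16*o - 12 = (o - 3)*(o - 2)*(o - 1)*(o + 2)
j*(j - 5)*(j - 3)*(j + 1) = j^4 - 7*j^3 + 7*j^2 + 15*j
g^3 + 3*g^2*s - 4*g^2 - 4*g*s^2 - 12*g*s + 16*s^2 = (g - 4)*(g - s)*(g + 4*s)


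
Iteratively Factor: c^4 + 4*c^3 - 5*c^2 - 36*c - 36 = (c + 2)*(c^3 + 2*c^2 - 9*c - 18) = (c + 2)*(c + 3)*(c^2 - c - 6) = (c + 2)^2*(c + 3)*(c - 3)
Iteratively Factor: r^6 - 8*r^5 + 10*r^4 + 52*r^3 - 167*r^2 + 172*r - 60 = (r - 1)*(r^5 - 7*r^4 + 3*r^3 + 55*r^2 - 112*r + 60) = (r - 1)^2*(r^4 - 6*r^3 - 3*r^2 + 52*r - 60) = (r - 2)*(r - 1)^2*(r^3 - 4*r^2 - 11*r + 30) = (r - 2)^2*(r - 1)^2*(r^2 - 2*r - 15) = (r - 5)*(r - 2)^2*(r - 1)^2*(r + 3)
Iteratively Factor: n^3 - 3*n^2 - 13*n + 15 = (n - 1)*(n^2 - 2*n - 15) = (n - 1)*(n + 3)*(n - 5)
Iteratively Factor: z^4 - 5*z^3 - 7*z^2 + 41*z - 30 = (z + 3)*(z^3 - 8*z^2 + 17*z - 10) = (z - 2)*(z + 3)*(z^2 - 6*z + 5) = (z - 5)*(z - 2)*(z + 3)*(z - 1)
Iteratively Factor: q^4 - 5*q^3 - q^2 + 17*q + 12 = (q + 1)*(q^3 - 6*q^2 + 5*q + 12) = (q - 3)*(q + 1)*(q^2 - 3*q - 4) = (q - 4)*(q - 3)*(q + 1)*(q + 1)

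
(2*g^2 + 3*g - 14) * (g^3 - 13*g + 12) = 2*g^5 + 3*g^4 - 40*g^3 - 15*g^2 + 218*g - 168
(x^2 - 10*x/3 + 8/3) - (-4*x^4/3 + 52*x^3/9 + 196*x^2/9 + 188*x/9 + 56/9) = 4*x^4/3 - 52*x^3/9 - 187*x^2/9 - 218*x/9 - 32/9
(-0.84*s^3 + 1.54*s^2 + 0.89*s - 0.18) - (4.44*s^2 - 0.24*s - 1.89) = -0.84*s^3 - 2.9*s^2 + 1.13*s + 1.71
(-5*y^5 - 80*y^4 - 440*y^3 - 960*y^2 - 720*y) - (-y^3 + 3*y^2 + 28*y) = -5*y^5 - 80*y^4 - 439*y^3 - 963*y^2 - 748*y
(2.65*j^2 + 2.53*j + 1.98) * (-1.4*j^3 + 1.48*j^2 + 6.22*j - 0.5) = -3.71*j^5 + 0.38*j^4 + 17.4554*j^3 + 17.342*j^2 + 11.0506*j - 0.99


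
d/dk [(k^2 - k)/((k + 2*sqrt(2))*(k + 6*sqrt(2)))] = (k^2 + 8*sqrt(2)*k^2 + 48*k - 24)/(k^4 + 16*sqrt(2)*k^3 + 176*k^2 + 384*sqrt(2)*k + 576)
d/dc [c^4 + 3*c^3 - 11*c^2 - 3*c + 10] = 4*c^3 + 9*c^2 - 22*c - 3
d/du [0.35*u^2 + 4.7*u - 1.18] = 0.7*u + 4.7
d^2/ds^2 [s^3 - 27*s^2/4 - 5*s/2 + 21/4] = 6*s - 27/2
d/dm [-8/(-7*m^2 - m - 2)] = 8*(-14*m - 1)/(7*m^2 + m + 2)^2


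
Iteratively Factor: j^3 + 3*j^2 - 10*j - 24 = (j + 2)*(j^2 + j - 12) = (j - 3)*(j + 2)*(j + 4)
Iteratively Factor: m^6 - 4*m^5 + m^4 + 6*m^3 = (m - 2)*(m^5 - 2*m^4 - 3*m^3) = (m - 2)*(m + 1)*(m^4 - 3*m^3) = m*(m - 2)*(m + 1)*(m^3 - 3*m^2) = m^2*(m - 2)*(m + 1)*(m^2 - 3*m) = m^3*(m - 2)*(m + 1)*(m - 3)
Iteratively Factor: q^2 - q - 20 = (q - 5)*(q + 4)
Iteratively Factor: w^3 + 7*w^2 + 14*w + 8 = (w + 2)*(w^2 + 5*w + 4) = (w + 1)*(w + 2)*(w + 4)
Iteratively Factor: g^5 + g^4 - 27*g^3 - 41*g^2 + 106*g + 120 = (g - 5)*(g^4 + 6*g^3 + 3*g^2 - 26*g - 24) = (g - 5)*(g - 2)*(g^3 + 8*g^2 + 19*g + 12) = (g - 5)*(g - 2)*(g + 3)*(g^2 + 5*g + 4) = (g - 5)*(g - 2)*(g + 1)*(g + 3)*(g + 4)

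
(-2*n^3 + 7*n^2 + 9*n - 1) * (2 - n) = 2*n^4 - 11*n^3 + 5*n^2 + 19*n - 2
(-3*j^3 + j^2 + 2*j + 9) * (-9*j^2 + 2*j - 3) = 27*j^5 - 15*j^4 - 7*j^3 - 80*j^2 + 12*j - 27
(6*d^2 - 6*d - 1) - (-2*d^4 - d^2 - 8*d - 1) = 2*d^4 + 7*d^2 + 2*d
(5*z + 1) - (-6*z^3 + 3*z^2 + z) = 6*z^3 - 3*z^2 + 4*z + 1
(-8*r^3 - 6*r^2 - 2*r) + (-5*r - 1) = -8*r^3 - 6*r^2 - 7*r - 1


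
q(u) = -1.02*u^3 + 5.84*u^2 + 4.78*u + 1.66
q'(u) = -3.06*u^2 + 11.68*u + 4.78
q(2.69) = 36.92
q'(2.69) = 14.06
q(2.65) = 36.36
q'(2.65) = 14.24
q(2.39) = 32.52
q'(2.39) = 15.22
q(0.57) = 6.09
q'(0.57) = 10.44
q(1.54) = 19.15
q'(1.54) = 15.51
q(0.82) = 8.94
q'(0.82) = 12.30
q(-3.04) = 69.76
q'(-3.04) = -59.01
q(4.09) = 49.12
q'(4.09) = 1.36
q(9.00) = -225.86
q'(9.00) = -137.96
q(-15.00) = 4686.46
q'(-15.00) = -858.92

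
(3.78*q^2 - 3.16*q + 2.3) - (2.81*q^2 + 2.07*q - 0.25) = 0.97*q^2 - 5.23*q + 2.55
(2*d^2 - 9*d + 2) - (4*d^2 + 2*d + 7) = -2*d^2 - 11*d - 5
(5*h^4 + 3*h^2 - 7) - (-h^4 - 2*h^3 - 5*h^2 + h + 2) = 6*h^4 + 2*h^3 + 8*h^2 - h - 9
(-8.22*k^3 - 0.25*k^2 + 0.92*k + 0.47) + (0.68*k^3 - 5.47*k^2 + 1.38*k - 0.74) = -7.54*k^3 - 5.72*k^2 + 2.3*k - 0.27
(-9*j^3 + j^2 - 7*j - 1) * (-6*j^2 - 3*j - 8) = 54*j^5 + 21*j^4 + 111*j^3 + 19*j^2 + 59*j + 8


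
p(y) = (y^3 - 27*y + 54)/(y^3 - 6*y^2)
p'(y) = (-3*y^2 + 12*y)*(y^3 - 27*y + 54)/(y^3 - 6*y^2)^2 + (3*y^2 - 27)/(y^3 - 6*y^2)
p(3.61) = -0.11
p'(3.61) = -0.37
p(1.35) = -2.36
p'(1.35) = 5.53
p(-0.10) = -929.49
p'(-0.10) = -18300.08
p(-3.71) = -0.77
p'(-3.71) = -0.60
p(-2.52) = -1.96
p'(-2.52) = -1.64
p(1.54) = -1.52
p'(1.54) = 3.51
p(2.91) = -0.00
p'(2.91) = 0.06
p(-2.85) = -1.50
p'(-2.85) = -1.19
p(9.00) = 2.22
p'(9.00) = -0.35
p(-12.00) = 0.52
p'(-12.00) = -0.04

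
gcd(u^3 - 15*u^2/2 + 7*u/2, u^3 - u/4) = u^2 - u/2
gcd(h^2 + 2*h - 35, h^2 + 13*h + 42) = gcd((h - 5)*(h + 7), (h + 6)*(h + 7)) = h + 7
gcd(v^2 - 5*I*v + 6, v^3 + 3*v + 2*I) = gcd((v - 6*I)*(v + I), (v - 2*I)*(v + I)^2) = v + I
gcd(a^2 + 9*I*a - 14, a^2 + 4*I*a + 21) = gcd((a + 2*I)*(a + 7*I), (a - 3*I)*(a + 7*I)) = a + 7*I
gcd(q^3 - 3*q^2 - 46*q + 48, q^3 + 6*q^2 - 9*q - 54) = q + 6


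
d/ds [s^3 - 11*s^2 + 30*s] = 3*s^2 - 22*s + 30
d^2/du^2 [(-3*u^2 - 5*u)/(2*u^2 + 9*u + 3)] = 4*(17*u^3 + 27*u^2 + 45*u + 54)/(8*u^6 + 108*u^5 + 522*u^4 + 1053*u^3 + 783*u^2 + 243*u + 27)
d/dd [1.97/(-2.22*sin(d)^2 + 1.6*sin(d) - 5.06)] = (8.7468*sin(d) - 3.152)*cos(d)/(2.22*sin(d)^2 - 1.6*sin(d) + 5.06)^2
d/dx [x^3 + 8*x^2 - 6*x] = 3*x^2 + 16*x - 6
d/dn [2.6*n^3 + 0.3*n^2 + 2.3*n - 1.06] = 7.8*n^2 + 0.6*n + 2.3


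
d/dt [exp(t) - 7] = exp(t)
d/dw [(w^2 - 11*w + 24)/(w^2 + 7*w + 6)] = 18*(w^2 - 2*w - 13)/(w^4 + 14*w^3 + 61*w^2 + 84*w + 36)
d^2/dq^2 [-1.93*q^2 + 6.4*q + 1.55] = -3.86000000000000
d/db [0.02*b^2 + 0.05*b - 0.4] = 0.04*b + 0.05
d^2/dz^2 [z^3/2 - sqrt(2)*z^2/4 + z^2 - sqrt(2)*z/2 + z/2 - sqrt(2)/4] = 3*z - sqrt(2)/2 + 2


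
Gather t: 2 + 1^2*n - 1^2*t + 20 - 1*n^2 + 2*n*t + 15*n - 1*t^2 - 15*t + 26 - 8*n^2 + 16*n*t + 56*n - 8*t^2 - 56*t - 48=-9*n^2 + 72*n - 9*t^2 + t*(18*n - 72)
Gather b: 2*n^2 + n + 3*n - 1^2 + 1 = 2*n^2 + 4*n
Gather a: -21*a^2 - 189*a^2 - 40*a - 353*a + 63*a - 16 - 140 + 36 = -210*a^2 - 330*a - 120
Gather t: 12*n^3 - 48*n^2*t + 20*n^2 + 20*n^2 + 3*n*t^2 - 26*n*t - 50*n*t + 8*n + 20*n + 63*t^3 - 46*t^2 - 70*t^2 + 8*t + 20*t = 12*n^3 + 40*n^2 + 28*n + 63*t^3 + t^2*(3*n - 116) + t*(-48*n^2 - 76*n + 28)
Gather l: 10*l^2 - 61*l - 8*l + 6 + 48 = 10*l^2 - 69*l + 54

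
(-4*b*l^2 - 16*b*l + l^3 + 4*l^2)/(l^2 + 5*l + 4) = l*(-4*b + l)/(l + 1)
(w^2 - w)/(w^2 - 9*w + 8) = w/(w - 8)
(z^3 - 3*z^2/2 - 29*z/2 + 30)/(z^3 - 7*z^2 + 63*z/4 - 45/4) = 2*(z + 4)/(2*z - 3)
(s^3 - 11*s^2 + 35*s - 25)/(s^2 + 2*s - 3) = (s^2 - 10*s + 25)/(s + 3)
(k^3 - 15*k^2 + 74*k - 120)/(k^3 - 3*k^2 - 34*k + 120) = (k - 6)/(k + 6)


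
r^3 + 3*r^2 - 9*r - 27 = (r - 3)*(r + 3)^2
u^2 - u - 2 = (u - 2)*(u + 1)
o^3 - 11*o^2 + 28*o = o*(o - 7)*(o - 4)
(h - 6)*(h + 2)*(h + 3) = h^3 - h^2 - 24*h - 36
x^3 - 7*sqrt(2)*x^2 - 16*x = x*(x - 8*sqrt(2))*(x + sqrt(2))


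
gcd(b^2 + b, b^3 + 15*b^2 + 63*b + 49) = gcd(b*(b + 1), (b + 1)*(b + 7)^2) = b + 1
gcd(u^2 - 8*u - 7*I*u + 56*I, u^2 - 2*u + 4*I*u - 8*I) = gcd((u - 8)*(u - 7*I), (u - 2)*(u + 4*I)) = 1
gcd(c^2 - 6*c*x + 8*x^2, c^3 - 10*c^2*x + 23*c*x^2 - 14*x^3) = -c + 2*x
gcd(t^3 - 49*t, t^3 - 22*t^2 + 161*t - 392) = t - 7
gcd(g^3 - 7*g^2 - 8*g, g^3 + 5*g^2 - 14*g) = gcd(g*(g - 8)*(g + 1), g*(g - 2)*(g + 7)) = g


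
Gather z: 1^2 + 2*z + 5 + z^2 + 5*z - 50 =z^2 + 7*z - 44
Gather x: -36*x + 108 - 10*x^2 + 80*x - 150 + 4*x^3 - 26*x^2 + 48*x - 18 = 4*x^3 - 36*x^2 + 92*x - 60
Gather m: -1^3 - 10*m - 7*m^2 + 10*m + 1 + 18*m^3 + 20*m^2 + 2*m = 18*m^3 + 13*m^2 + 2*m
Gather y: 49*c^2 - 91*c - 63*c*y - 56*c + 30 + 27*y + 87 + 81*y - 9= 49*c^2 - 147*c + y*(108 - 63*c) + 108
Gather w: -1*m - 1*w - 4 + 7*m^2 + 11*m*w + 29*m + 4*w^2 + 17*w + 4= 7*m^2 + 28*m + 4*w^2 + w*(11*m + 16)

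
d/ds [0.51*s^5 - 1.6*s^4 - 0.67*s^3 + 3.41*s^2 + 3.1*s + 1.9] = 2.55*s^4 - 6.4*s^3 - 2.01*s^2 + 6.82*s + 3.1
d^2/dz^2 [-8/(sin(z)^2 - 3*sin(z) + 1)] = 8*(4*sin(z)^4 - 9*sin(z)^3 - sin(z)^2 + 21*sin(z) - 16)/(sin(z)^2 - 3*sin(z) + 1)^3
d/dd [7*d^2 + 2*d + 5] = 14*d + 2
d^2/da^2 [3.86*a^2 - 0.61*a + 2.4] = 7.72000000000000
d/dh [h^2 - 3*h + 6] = 2*h - 3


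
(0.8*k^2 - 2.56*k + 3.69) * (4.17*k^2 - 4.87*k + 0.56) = 3.336*k^4 - 14.5712*k^3 + 28.3025*k^2 - 19.4039*k + 2.0664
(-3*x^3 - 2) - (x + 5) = -3*x^3 - x - 7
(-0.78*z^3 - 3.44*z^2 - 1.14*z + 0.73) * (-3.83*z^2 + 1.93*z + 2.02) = 2.9874*z^5 + 11.6698*z^4 - 3.8486*z^3 - 11.9449*z^2 - 0.8939*z + 1.4746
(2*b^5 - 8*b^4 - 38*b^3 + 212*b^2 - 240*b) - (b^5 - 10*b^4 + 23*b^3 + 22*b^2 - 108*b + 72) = b^5 + 2*b^4 - 61*b^3 + 190*b^2 - 132*b - 72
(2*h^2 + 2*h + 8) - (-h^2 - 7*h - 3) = 3*h^2 + 9*h + 11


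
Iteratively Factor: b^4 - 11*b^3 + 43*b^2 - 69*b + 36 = (b - 1)*(b^3 - 10*b^2 + 33*b - 36) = (b - 4)*(b - 1)*(b^2 - 6*b + 9) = (b - 4)*(b - 3)*(b - 1)*(b - 3)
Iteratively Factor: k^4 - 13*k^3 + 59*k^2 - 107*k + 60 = (k - 4)*(k^3 - 9*k^2 + 23*k - 15) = (k - 4)*(k - 1)*(k^2 - 8*k + 15) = (k - 5)*(k - 4)*(k - 1)*(k - 3)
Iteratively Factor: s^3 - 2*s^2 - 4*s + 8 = (s + 2)*(s^2 - 4*s + 4) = (s - 2)*(s + 2)*(s - 2)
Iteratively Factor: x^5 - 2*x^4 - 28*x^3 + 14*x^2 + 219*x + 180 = (x - 4)*(x^4 + 2*x^3 - 20*x^2 - 66*x - 45) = (x - 4)*(x + 3)*(x^3 - x^2 - 17*x - 15) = (x - 4)*(x + 3)^2*(x^2 - 4*x - 5) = (x - 5)*(x - 4)*(x + 3)^2*(x + 1)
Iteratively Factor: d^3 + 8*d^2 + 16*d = (d + 4)*(d^2 + 4*d) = (d + 4)^2*(d)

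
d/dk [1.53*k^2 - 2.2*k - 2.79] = 3.06*k - 2.2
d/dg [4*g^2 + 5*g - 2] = 8*g + 5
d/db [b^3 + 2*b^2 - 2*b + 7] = 3*b^2 + 4*b - 2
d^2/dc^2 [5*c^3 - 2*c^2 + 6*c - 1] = 30*c - 4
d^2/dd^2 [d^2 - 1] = 2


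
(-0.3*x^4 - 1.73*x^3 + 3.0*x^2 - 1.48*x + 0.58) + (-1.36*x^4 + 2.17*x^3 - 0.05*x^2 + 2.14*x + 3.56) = -1.66*x^4 + 0.44*x^3 + 2.95*x^2 + 0.66*x + 4.14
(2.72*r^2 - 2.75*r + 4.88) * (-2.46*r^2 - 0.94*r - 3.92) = -6.6912*r^4 + 4.2082*r^3 - 20.0822*r^2 + 6.1928*r - 19.1296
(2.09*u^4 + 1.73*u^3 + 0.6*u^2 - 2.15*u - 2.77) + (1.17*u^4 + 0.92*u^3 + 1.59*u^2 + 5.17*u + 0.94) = 3.26*u^4 + 2.65*u^3 + 2.19*u^2 + 3.02*u - 1.83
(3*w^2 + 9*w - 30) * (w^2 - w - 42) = 3*w^4 + 6*w^3 - 165*w^2 - 348*w + 1260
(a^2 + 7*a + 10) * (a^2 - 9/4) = a^4 + 7*a^3 + 31*a^2/4 - 63*a/4 - 45/2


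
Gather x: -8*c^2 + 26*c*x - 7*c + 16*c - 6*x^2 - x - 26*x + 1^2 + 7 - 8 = -8*c^2 + 9*c - 6*x^2 + x*(26*c - 27)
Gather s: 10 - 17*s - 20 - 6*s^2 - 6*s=-6*s^2 - 23*s - 10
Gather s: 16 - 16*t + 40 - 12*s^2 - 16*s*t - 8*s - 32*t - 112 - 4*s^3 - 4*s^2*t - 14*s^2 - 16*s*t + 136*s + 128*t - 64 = -4*s^3 + s^2*(-4*t - 26) + s*(128 - 32*t) + 80*t - 120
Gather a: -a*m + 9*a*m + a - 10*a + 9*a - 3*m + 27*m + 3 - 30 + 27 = 8*a*m + 24*m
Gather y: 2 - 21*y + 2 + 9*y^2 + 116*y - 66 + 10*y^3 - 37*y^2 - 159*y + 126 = 10*y^3 - 28*y^2 - 64*y + 64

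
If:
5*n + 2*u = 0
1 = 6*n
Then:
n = 1/6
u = -5/12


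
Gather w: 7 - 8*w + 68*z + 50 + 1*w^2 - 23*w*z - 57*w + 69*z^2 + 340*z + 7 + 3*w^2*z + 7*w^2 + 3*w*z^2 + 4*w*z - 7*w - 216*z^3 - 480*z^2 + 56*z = w^2*(3*z + 8) + w*(3*z^2 - 19*z - 72) - 216*z^3 - 411*z^2 + 464*z + 64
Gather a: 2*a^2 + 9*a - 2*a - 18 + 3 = 2*a^2 + 7*a - 15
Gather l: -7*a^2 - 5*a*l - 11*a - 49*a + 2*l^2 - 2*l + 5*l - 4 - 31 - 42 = -7*a^2 - 60*a + 2*l^2 + l*(3 - 5*a) - 77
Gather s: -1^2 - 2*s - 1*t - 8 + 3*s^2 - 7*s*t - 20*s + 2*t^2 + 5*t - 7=3*s^2 + s*(-7*t - 22) + 2*t^2 + 4*t - 16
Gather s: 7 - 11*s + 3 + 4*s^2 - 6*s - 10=4*s^2 - 17*s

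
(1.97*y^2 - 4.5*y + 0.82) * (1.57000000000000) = 3.0929*y^2 - 7.065*y + 1.2874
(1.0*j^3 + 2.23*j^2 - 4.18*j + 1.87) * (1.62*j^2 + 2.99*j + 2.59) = 1.62*j^5 + 6.6026*j^4 + 2.4861*j^3 - 3.6931*j^2 - 5.2349*j + 4.8433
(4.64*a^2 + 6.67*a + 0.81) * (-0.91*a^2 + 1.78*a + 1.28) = -4.2224*a^4 + 2.1895*a^3 + 17.0747*a^2 + 9.9794*a + 1.0368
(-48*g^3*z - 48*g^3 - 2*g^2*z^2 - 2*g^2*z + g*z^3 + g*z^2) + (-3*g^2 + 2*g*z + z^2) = -48*g^3*z - 48*g^3 - 2*g^2*z^2 - 2*g^2*z - 3*g^2 + g*z^3 + g*z^2 + 2*g*z + z^2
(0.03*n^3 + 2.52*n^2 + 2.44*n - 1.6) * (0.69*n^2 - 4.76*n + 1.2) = 0.0207*n^5 + 1.596*n^4 - 10.2756*n^3 - 9.6944*n^2 + 10.544*n - 1.92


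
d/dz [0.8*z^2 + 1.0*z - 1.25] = 1.6*z + 1.0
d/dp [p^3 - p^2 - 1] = p*(3*p - 2)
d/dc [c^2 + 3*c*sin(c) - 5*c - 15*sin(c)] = 3*c*cos(c) + 2*c + 3*sin(c) - 15*cos(c) - 5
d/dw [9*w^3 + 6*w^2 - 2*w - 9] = 27*w^2 + 12*w - 2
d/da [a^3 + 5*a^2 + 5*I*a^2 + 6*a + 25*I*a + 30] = 3*a^2 + 10*a*(1 + I) + 6 + 25*I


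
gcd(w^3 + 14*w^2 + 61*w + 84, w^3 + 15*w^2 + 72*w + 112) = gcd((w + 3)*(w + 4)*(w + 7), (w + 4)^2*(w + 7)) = w^2 + 11*w + 28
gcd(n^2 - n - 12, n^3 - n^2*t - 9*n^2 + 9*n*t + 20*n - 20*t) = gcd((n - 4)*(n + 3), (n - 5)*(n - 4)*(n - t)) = n - 4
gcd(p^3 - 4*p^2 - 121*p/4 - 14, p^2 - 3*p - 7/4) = p + 1/2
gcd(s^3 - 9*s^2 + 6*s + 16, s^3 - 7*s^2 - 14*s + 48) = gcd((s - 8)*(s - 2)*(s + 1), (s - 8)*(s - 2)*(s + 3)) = s^2 - 10*s + 16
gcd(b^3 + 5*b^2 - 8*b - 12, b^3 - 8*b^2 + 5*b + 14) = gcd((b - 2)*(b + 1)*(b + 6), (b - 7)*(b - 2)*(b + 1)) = b^2 - b - 2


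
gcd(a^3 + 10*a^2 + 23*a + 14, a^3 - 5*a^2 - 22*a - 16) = a^2 + 3*a + 2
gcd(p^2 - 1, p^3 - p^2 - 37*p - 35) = p + 1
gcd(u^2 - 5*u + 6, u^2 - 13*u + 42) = 1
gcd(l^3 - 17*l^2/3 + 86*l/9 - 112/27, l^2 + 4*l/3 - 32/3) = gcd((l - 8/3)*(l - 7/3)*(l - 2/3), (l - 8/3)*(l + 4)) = l - 8/3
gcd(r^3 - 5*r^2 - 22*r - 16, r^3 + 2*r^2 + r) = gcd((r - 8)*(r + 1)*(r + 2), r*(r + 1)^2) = r + 1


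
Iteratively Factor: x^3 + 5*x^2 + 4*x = (x + 4)*(x^2 + x) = (x + 1)*(x + 4)*(x)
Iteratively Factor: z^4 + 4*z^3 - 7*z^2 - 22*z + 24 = (z - 1)*(z^3 + 5*z^2 - 2*z - 24) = (z - 2)*(z - 1)*(z^2 + 7*z + 12) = (z - 2)*(z - 1)*(z + 4)*(z + 3)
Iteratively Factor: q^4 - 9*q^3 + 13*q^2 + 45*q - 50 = (q + 2)*(q^3 - 11*q^2 + 35*q - 25) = (q - 5)*(q + 2)*(q^2 - 6*q + 5) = (q - 5)^2*(q + 2)*(q - 1)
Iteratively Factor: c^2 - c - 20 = (c - 5)*(c + 4)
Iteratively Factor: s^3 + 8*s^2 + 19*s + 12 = (s + 3)*(s^2 + 5*s + 4) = (s + 3)*(s + 4)*(s + 1)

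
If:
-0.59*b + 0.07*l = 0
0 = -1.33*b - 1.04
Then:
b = -0.78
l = -6.59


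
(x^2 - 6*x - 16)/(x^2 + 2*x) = (x - 8)/x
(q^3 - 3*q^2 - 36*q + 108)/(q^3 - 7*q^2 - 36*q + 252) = (q - 3)/(q - 7)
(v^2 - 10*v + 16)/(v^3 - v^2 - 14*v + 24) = (v - 8)/(v^2 + v - 12)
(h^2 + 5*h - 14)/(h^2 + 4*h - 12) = (h + 7)/(h + 6)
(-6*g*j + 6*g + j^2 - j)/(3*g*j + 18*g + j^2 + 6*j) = (-6*g*j + 6*g + j^2 - j)/(3*g*j + 18*g + j^2 + 6*j)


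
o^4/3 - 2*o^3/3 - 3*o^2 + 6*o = o*(o/3 + 1)*(o - 3)*(o - 2)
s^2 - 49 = (s - 7)*(s + 7)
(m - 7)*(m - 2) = m^2 - 9*m + 14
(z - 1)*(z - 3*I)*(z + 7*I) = z^3 - z^2 + 4*I*z^2 + 21*z - 4*I*z - 21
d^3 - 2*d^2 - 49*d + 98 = (d - 7)*(d - 2)*(d + 7)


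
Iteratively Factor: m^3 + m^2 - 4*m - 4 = (m + 2)*(m^2 - m - 2) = (m + 1)*(m + 2)*(m - 2)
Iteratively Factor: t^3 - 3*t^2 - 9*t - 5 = (t + 1)*(t^2 - 4*t - 5) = (t - 5)*(t + 1)*(t + 1)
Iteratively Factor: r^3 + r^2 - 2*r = (r + 2)*(r^2 - r) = (r - 1)*(r + 2)*(r)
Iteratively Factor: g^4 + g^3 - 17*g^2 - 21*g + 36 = (g + 3)*(g^3 - 2*g^2 - 11*g + 12) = (g + 3)^2*(g^2 - 5*g + 4) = (g - 1)*(g + 3)^2*(g - 4)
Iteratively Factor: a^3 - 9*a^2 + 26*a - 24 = (a - 3)*(a^2 - 6*a + 8) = (a - 3)*(a - 2)*(a - 4)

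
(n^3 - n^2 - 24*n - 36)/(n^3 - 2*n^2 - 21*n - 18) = (n + 2)/(n + 1)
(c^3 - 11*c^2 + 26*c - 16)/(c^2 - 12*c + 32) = (c^2 - 3*c + 2)/(c - 4)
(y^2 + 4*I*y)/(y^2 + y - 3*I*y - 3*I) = y*(y + 4*I)/(y^2 + y - 3*I*y - 3*I)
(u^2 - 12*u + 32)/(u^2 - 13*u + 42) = (u^2 - 12*u + 32)/(u^2 - 13*u + 42)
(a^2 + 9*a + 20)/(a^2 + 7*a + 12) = (a + 5)/(a + 3)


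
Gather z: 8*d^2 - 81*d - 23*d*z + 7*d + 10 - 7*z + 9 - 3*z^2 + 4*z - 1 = 8*d^2 - 74*d - 3*z^2 + z*(-23*d - 3) + 18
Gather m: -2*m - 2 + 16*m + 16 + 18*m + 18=32*m + 32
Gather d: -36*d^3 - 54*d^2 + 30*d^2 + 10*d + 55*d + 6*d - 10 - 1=-36*d^3 - 24*d^2 + 71*d - 11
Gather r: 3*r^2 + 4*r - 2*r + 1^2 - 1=3*r^2 + 2*r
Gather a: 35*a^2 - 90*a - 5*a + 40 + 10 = 35*a^2 - 95*a + 50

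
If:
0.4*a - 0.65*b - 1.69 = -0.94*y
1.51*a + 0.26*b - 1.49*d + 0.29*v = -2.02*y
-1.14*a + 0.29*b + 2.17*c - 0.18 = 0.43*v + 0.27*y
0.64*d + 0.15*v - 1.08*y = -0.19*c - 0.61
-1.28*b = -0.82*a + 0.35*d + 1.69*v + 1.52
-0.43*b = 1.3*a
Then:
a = 0.07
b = -0.21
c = 0.13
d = 2.02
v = -1.13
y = 1.63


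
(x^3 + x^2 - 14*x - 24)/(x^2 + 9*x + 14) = (x^2 - x - 12)/(x + 7)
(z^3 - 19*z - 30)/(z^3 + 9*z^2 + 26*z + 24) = (z - 5)/(z + 4)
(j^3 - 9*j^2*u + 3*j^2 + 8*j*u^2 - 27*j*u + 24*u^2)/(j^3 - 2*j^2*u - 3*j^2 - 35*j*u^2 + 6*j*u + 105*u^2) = (j^3 - 9*j^2*u + 3*j^2 + 8*j*u^2 - 27*j*u + 24*u^2)/(j^3 - 2*j^2*u - 3*j^2 - 35*j*u^2 + 6*j*u + 105*u^2)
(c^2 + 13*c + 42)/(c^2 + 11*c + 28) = (c + 6)/(c + 4)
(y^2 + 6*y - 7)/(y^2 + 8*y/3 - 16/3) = 3*(y^2 + 6*y - 7)/(3*y^2 + 8*y - 16)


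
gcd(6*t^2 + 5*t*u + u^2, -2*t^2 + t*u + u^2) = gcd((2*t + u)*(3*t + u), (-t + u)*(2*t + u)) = 2*t + u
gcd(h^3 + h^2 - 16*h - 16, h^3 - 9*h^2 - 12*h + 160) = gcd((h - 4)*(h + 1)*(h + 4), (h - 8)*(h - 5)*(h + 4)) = h + 4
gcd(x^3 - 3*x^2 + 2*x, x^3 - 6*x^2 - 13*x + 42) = x - 2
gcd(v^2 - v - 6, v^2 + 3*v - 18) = v - 3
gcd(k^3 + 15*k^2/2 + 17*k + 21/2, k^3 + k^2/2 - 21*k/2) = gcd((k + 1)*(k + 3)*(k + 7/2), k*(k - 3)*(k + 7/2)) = k + 7/2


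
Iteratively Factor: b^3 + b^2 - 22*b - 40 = (b + 2)*(b^2 - b - 20) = (b + 2)*(b + 4)*(b - 5)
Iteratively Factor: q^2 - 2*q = (q - 2)*(q)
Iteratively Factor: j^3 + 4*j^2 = (j + 4)*(j^2) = j*(j + 4)*(j)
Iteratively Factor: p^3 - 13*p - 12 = (p + 3)*(p^2 - 3*p - 4) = (p + 1)*(p + 3)*(p - 4)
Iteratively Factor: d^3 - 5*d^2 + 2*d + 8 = (d + 1)*(d^2 - 6*d + 8) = (d - 4)*(d + 1)*(d - 2)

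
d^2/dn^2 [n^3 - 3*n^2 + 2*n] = 6*n - 6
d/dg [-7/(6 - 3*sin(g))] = -7*cos(g)/(3*(sin(g) - 2)^2)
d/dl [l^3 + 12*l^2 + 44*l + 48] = 3*l^2 + 24*l + 44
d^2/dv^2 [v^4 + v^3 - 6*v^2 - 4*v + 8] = 12*v^2 + 6*v - 12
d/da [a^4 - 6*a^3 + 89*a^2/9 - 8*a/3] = 4*a^3 - 18*a^2 + 178*a/9 - 8/3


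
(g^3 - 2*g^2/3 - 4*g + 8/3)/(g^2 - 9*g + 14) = (3*g^2 + 4*g - 4)/(3*(g - 7))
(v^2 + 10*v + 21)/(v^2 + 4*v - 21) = (v + 3)/(v - 3)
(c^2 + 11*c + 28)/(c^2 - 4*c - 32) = (c + 7)/(c - 8)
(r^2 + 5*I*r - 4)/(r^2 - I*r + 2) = (r + 4*I)/(r - 2*I)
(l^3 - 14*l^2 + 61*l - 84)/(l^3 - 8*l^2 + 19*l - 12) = (l - 7)/(l - 1)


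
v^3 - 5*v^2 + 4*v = v*(v - 4)*(v - 1)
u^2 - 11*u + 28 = (u - 7)*(u - 4)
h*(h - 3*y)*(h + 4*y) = h^3 + h^2*y - 12*h*y^2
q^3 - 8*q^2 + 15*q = q*(q - 5)*(q - 3)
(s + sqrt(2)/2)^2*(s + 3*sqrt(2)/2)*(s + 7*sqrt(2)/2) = s^4 + 6*sqrt(2)*s^3 + 21*s^2 + 13*sqrt(2)*s + 21/4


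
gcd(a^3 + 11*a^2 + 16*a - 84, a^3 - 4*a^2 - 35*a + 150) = a + 6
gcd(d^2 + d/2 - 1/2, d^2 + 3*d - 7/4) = d - 1/2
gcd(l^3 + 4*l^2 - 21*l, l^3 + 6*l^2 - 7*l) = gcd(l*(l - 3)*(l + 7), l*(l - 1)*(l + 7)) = l^2 + 7*l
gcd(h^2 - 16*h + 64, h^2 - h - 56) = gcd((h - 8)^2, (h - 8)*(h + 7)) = h - 8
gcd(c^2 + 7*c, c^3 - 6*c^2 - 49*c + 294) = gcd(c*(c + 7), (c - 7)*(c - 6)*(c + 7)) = c + 7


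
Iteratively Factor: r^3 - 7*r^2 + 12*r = (r)*(r^2 - 7*r + 12) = r*(r - 4)*(r - 3)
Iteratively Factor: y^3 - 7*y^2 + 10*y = (y - 2)*(y^2 - 5*y) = (y - 5)*(y - 2)*(y)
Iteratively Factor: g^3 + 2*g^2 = (g)*(g^2 + 2*g) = g^2*(g + 2)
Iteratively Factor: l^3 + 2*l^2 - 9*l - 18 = (l - 3)*(l^2 + 5*l + 6) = (l - 3)*(l + 2)*(l + 3)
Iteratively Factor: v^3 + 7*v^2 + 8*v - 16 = (v - 1)*(v^2 + 8*v + 16) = (v - 1)*(v + 4)*(v + 4)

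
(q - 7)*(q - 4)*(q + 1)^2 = q^4 - 9*q^3 + 7*q^2 + 45*q + 28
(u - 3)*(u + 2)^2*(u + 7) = u^4 + 8*u^3 - u^2 - 68*u - 84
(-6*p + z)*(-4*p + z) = 24*p^2 - 10*p*z + z^2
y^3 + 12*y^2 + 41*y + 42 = (y + 2)*(y + 3)*(y + 7)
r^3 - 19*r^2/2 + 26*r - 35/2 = (r - 5)*(r - 7/2)*(r - 1)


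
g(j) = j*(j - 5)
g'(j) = 2*j - 5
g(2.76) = -6.18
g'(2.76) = 0.52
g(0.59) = -2.60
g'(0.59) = -3.82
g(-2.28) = 16.60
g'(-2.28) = -9.56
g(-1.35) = 8.57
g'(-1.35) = -7.70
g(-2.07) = 14.63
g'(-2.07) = -9.14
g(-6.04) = 66.68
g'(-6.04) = -17.08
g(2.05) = -6.05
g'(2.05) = -0.90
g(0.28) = -1.32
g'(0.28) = -4.44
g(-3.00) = 24.00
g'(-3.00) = -11.00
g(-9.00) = 126.00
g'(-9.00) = -23.00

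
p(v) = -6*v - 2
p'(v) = -6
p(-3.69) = 20.14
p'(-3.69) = -6.00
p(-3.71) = 20.26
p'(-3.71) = -6.00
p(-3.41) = 18.46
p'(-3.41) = -6.00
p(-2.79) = 14.74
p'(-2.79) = -6.00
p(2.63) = -17.78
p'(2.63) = -6.00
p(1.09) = -8.54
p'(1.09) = -6.00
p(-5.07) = 28.42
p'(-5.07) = -6.00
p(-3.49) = 18.94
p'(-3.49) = -6.00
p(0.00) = -2.00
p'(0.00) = -6.00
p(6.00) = -38.00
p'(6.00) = -6.00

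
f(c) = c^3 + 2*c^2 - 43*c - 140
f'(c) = 3*c^2 + 4*c - 43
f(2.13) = -212.85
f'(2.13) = -20.87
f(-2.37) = -40.17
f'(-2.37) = -35.63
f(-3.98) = -0.22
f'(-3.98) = -11.40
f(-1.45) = -76.49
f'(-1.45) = -42.49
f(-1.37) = -79.91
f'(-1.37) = -42.85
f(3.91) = -217.78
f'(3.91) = 18.50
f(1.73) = -203.23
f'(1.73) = -27.10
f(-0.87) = -101.73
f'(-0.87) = -44.21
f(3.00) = -224.00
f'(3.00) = -4.00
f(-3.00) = -20.00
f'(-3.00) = -28.00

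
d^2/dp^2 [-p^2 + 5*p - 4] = -2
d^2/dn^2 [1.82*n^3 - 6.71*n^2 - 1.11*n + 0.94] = 10.92*n - 13.42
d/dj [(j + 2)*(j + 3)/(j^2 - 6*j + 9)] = (-11*j - 27)/(j^3 - 9*j^2 + 27*j - 27)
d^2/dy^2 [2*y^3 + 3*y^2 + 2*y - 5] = 12*y + 6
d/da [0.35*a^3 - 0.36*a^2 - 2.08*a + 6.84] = 1.05*a^2 - 0.72*a - 2.08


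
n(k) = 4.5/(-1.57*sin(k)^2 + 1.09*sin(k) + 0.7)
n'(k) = 4.5*(3.14*sin(k)*cos(k) - 1.09*cos(k))/(-1.57*sin(k)^2 + 1.09*sin(k) + 0.7)^2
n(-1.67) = -2.32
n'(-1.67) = 0.50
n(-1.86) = -2.52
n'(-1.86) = 1.65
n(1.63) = 20.13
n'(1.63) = -10.89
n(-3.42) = 5.11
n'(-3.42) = 1.27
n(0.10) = 5.67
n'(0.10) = -5.53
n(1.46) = 19.35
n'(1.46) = 18.69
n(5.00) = -2.52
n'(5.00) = -1.64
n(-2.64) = -24.06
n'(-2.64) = 293.14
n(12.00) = -13.36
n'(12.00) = -92.84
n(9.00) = 5.10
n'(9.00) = -1.07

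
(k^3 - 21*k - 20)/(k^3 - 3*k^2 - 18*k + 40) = (k + 1)/(k - 2)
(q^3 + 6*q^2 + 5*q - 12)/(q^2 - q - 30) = (-q^3 - 6*q^2 - 5*q + 12)/(-q^2 + q + 30)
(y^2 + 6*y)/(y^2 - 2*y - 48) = y/(y - 8)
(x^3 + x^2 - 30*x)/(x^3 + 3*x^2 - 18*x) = (x - 5)/(x - 3)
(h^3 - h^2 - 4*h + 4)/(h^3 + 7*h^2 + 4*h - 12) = (h - 2)/(h + 6)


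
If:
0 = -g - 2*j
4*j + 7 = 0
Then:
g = 7/2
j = -7/4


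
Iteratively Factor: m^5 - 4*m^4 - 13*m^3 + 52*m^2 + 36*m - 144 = (m - 3)*(m^4 - m^3 - 16*m^2 + 4*m + 48) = (m - 3)*(m - 2)*(m^3 + m^2 - 14*m - 24) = (m - 3)*(m - 2)*(m + 3)*(m^2 - 2*m - 8) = (m - 4)*(m - 3)*(m - 2)*(m + 3)*(m + 2)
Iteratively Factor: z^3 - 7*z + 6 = (z - 1)*(z^2 + z - 6) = (z - 2)*(z - 1)*(z + 3)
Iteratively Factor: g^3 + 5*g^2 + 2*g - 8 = (g - 1)*(g^2 + 6*g + 8) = (g - 1)*(g + 2)*(g + 4)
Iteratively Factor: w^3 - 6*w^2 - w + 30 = (w - 3)*(w^2 - 3*w - 10) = (w - 3)*(w + 2)*(w - 5)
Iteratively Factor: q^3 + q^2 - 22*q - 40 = (q - 5)*(q^2 + 6*q + 8) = (q - 5)*(q + 4)*(q + 2)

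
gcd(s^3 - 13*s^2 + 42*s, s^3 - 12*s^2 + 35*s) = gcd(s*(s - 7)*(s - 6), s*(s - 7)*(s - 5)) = s^2 - 7*s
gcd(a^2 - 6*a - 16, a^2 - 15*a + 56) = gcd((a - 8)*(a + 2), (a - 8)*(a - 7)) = a - 8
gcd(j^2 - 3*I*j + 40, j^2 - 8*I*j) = j - 8*I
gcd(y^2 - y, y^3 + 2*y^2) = y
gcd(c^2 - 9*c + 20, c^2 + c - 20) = c - 4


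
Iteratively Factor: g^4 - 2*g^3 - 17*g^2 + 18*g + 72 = (g - 4)*(g^3 + 2*g^2 - 9*g - 18) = (g - 4)*(g - 3)*(g^2 + 5*g + 6) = (g - 4)*(g - 3)*(g + 3)*(g + 2)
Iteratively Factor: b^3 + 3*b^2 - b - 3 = (b + 1)*(b^2 + 2*b - 3) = (b - 1)*(b + 1)*(b + 3)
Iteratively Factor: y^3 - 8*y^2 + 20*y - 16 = (y - 4)*(y^2 - 4*y + 4) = (y - 4)*(y - 2)*(y - 2)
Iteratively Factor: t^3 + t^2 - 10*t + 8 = (t + 4)*(t^2 - 3*t + 2) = (t - 1)*(t + 4)*(t - 2)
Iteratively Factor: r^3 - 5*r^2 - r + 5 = (r - 5)*(r^2 - 1) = (r - 5)*(r - 1)*(r + 1)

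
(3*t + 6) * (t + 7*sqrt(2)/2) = 3*t^2 + 6*t + 21*sqrt(2)*t/2 + 21*sqrt(2)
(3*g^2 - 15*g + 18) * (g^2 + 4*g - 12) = 3*g^4 - 3*g^3 - 78*g^2 + 252*g - 216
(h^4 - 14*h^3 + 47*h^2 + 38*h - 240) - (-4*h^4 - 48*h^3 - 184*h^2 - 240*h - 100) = 5*h^4 + 34*h^3 + 231*h^2 + 278*h - 140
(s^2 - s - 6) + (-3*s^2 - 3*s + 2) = -2*s^2 - 4*s - 4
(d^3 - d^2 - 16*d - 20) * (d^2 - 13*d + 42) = d^5 - 14*d^4 + 39*d^3 + 146*d^2 - 412*d - 840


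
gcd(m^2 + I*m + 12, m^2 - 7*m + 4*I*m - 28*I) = m + 4*I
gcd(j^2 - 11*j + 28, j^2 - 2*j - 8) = j - 4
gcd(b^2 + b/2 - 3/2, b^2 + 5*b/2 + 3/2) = b + 3/2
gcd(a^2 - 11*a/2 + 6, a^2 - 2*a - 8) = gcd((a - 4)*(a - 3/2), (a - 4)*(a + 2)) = a - 4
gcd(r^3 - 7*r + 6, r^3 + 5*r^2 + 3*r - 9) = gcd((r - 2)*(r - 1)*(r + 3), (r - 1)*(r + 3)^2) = r^2 + 2*r - 3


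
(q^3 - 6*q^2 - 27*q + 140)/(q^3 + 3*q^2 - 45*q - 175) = (q - 4)/(q + 5)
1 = 1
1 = 1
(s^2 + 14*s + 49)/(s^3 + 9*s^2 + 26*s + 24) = (s^2 + 14*s + 49)/(s^3 + 9*s^2 + 26*s + 24)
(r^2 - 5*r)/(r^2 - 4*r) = (r - 5)/(r - 4)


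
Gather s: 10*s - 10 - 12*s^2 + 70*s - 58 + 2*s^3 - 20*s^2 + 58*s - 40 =2*s^3 - 32*s^2 + 138*s - 108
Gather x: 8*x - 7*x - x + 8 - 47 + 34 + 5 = 0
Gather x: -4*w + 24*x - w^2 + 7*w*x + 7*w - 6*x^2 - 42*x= -w^2 + 3*w - 6*x^2 + x*(7*w - 18)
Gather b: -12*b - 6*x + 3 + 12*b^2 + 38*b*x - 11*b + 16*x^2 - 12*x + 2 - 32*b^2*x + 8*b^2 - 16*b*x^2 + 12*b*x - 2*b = b^2*(20 - 32*x) + b*(-16*x^2 + 50*x - 25) + 16*x^2 - 18*x + 5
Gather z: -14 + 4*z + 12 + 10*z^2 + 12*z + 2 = 10*z^2 + 16*z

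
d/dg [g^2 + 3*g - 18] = 2*g + 3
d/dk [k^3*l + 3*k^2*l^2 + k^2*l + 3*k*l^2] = l*(3*k^2 + 6*k*l + 2*k + 3*l)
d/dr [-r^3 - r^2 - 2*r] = -3*r^2 - 2*r - 2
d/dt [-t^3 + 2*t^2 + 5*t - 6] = -3*t^2 + 4*t + 5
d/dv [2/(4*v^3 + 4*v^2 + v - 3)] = 2*(-12*v^2 - 8*v - 1)/(4*v^3 + 4*v^2 + v - 3)^2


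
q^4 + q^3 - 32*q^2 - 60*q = q*(q - 6)*(q + 2)*(q + 5)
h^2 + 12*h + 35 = (h + 5)*(h + 7)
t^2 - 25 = (t - 5)*(t + 5)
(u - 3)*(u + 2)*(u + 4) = u^3 + 3*u^2 - 10*u - 24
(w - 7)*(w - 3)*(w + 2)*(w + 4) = w^4 - 4*w^3 - 31*w^2 + 46*w + 168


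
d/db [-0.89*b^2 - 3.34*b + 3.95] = -1.78*b - 3.34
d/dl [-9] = 0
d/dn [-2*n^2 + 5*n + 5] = 5 - 4*n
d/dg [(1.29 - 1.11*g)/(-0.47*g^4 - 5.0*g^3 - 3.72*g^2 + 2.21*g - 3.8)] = (-1.5651*g^4 - 8.6748*g^3 + 15.2208*g^2 + 9.5976*g + 1.3671)/(0.2209*g^8 + 4.7*g^7 + 28.4968*g^6 + 35.1226*g^5 - 4.6896*g^4 + 21.5576*g^3 + 33.1561*g^2 - 16.796*g + 14.44)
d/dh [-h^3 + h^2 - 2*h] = -3*h^2 + 2*h - 2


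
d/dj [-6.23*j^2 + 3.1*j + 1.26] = 3.1 - 12.46*j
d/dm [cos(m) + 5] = -sin(m)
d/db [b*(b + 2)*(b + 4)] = 3*b^2 + 12*b + 8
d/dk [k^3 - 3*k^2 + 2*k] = 3*k^2 - 6*k + 2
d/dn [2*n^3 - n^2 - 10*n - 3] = 6*n^2 - 2*n - 10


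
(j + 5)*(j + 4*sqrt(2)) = j^2 + 5*j + 4*sqrt(2)*j + 20*sqrt(2)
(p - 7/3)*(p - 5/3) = p^2 - 4*p + 35/9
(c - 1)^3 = c^3 - 3*c^2 + 3*c - 1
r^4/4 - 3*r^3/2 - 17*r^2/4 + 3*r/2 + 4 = (r/4 + 1/4)*(r - 8)*(r - 1)*(r + 2)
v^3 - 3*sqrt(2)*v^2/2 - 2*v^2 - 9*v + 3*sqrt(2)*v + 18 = (v - 2)*(v - 3*sqrt(2))*(v + 3*sqrt(2)/2)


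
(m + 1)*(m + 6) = m^2 + 7*m + 6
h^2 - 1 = (h - 1)*(h + 1)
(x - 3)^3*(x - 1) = x^4 - 10*x^3 + 36*x^2 - 54*x + 27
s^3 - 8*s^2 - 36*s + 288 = (s - 8)*(s - 6)*(s + 6)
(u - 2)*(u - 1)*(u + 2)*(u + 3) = u^4 + 2*u^3 - 7*u^2 - 8*u + 12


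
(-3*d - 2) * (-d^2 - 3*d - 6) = 3*d^3 + 11*d^2 + 24*d + 12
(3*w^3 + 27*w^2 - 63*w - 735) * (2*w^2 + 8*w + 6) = 6*w^5 + 78*w^4 + 108*w^3 - 1812*w^2 - 6258*w - 4410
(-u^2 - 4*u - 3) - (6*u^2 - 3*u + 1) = -7*u^2 - u - 4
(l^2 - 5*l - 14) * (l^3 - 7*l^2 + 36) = l^5 - 12*l^4 + 21*l^3 + 134*l^2 - 180*l - 504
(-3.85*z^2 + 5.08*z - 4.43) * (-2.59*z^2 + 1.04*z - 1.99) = 9.9715*z^4 - 17.1612*z^3 + 24.4184*z^2 - 14.7164*z + 8.8157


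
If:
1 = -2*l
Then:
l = -1/2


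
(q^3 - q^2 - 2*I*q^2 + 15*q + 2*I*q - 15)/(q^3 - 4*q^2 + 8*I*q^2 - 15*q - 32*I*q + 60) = (q^2 - q*(1 + 5*I) + 5*I)/(q^2 + q*(-4 + 5*I) - 20*I)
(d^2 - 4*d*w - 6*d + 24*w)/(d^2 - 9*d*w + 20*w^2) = (6 - d)/(-d + 5*w)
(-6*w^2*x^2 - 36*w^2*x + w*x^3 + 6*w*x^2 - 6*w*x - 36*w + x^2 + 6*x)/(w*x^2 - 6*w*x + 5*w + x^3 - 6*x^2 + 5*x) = (-6*w^2*x^2 - 36*w^2*x + w*x^3 + 6*w*x^2 - 6*w*x - 36*w + x^2 + 6*x)/(w*x^2 - 6*w*x + 5*w + x^3 - 6*x^2 + 5*x)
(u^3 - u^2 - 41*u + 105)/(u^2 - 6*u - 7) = (-u^3 + u^2 + 41*u - 105)/(-u^2 + 6*u + 7)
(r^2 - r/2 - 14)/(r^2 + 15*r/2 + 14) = (r - 4)/(r + 4)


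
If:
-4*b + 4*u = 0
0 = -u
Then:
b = 0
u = 0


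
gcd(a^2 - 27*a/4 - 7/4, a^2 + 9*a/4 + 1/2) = a + 1/4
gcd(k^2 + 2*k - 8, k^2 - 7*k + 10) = k - 2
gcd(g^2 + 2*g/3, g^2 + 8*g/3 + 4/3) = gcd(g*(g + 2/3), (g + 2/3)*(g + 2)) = g + 2/3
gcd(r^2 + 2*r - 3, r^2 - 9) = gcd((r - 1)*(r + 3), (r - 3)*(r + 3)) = r + 3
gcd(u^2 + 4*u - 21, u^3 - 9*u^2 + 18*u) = u - 3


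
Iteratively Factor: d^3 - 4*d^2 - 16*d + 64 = (d - 4)*(d^2 - 16) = (d - 4)*(d + 4)*(d - 4)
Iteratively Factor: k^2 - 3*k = (k)*(k - 3)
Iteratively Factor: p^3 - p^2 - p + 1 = (p - 1)*(p^2 - 1) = (p - 1)*(p + 1)*(p - 1)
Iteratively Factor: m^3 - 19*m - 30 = (m + 3)*(m^2 - 3*m - 10) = (m - 5)*(m + 3)*(m + 2)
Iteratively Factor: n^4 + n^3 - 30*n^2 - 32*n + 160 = (n - 5)*(n^3 + 6*n^2 - 32) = (n - 5)*(n - 2)*(n^2 + 8*n + 16) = (n - 5)*(n - 2)*(n + 4)*(n + 4)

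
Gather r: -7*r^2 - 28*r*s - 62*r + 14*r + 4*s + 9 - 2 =-7*r^2 + r*(-28*s - 48) + 4*s + 7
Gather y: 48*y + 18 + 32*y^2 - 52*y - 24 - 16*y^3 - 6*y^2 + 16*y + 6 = -16*y^3 + 26*y^2 + 12*y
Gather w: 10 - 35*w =10 - 35*w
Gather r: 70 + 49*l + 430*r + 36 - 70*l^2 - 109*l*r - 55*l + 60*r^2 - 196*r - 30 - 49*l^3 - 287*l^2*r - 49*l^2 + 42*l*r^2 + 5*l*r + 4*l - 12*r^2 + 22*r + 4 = -49*l^3 - 119*l^2 - 2*l + r^2*(42*l + 48) + r*(-287*l^2 - 104*l + 256) + 80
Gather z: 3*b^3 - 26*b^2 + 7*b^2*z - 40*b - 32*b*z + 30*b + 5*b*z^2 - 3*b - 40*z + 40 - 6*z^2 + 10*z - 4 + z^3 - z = 3*b^3 - 26*b^2 - 13*b + z^3 + z^2*(5*b - 6) + z*(7*b^2 - 32*b - 31) + 36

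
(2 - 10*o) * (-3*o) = 30*o^2 - 6*o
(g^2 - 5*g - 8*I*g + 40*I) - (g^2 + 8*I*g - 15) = -5*g - 16*I*g + 15 + 40*I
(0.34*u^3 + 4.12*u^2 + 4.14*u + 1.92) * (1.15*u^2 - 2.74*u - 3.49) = 0.391*u^5 + 3.8064*u^4 - 7.7144*u^3 - 23.5144*u^2 - 19.7094*u - 6.7008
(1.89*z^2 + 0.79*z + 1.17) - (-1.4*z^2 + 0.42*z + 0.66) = 3.29*z^2 + 0.37*z + 0.51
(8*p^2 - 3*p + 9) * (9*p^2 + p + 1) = 72*p^4 - 19*p^3 + 86*p^2 + 6*p + 9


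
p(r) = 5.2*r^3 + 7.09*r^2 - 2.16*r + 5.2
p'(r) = 15.6*r^2 + 14.18*r - 2.16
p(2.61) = 140.31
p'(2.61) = 141.12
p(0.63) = 7.95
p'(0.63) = 12.97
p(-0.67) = 8.27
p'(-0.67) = -4.66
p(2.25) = 95.46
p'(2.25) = 108.72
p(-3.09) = -73.85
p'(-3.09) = 102.97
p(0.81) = 10.87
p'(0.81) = 19.56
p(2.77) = 164.14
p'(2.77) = 156.82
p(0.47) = 6.29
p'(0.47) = 7.95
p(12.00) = 9985.84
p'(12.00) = 2414.40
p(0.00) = 5.20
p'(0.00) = -2.16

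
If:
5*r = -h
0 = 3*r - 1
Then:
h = -5/3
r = 1/3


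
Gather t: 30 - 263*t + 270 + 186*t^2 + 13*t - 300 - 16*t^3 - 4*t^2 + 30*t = -16*t^3 + 182*t^2 - 220*t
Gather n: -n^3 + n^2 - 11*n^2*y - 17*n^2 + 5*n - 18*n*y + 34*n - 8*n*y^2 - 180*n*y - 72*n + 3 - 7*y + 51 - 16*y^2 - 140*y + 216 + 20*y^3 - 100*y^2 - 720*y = -n^3 + n^2*(-11*y - 16) + n*(-8*y^2 - 198*y - 33) + 20*y^3 - 116*y^2 - 867*y + 270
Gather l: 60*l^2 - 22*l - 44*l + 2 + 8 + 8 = 60*l^2 - 66*l + 18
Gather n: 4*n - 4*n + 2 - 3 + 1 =0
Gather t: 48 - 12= 36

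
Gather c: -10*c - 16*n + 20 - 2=-10*c - 16*n + 18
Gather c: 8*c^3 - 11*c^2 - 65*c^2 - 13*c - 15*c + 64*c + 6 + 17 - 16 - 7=8*c^3 - 76*c^2 + 36*c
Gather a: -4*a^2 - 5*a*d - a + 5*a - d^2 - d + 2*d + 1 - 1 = -4*a^2 + a*(4 - 5*d) - d^2 + d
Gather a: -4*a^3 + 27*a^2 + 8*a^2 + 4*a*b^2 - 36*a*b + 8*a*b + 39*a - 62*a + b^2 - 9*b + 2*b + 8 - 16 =-4*a^3 + 35*a^2 + a*(4*b^2 - 28*b - 23) + b^2 - 7*b - 8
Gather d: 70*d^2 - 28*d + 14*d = 70*d^2 - 14*d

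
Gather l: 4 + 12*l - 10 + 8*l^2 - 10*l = 8*l^2 + 2*l - 6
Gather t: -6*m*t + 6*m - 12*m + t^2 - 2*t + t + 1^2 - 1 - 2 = -6*m + t^2 + t*(-6*m - 1) - 2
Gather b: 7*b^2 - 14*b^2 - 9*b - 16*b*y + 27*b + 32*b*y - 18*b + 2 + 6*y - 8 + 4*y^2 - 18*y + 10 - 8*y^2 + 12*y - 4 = -7*b^2 + 16*b*y - 4*y^2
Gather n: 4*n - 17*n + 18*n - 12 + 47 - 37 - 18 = 5*n - 20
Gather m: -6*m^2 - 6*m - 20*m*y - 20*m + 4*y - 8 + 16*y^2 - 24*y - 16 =-6*m^2 + m*(-20*y - 26) + 16*y^2 - 20*y - 24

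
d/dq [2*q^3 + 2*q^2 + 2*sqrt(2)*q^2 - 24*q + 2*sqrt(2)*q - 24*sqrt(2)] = 6*q^2 + 4*q + 4*sqrt(2)*q - 24 + 2*sqrt(2)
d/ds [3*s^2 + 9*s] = 6*s + 9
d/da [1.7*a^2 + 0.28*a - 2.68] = 3.4*a + 0.28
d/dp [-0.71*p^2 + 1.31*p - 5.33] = 1.31 - 1.42*p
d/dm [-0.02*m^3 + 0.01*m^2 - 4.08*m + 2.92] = -0.06*m^2 + 0.02*m - 4.08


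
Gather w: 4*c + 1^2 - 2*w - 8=4*c - 2*w - 7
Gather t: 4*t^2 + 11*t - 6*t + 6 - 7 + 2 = 4*t^2 + 5*t + 1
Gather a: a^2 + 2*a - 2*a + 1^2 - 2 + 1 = a^2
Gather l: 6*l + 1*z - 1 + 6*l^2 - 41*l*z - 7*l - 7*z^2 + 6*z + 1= 6*l^2 + l*(-41*z - 1) - 7*z^2 + 7*z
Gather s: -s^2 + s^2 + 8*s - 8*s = 0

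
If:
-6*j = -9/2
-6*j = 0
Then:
No Solution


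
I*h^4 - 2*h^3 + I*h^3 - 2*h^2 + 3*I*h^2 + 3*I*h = h*(h - I)*(h + 3*I)*(I*h + I)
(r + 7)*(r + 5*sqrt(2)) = r^2 + 7*r + 5*sqrt(2)*r + 35*sqrt(2)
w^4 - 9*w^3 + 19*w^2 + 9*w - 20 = (w - 5)*(w - 4)*(w - 1)*(w + 1)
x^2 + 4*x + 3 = (x + 1)*(x + 3)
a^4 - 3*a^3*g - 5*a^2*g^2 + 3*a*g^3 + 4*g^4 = (a - 4*g)*(a - g)*(a + g)^2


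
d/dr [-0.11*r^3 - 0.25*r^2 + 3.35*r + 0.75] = -0.33*r^2 - 0.5*r + 3.35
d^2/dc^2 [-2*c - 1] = 0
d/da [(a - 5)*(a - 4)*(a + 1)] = 3*a^2 - 16*a + 11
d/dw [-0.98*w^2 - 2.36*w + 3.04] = -1.96*w - 2.36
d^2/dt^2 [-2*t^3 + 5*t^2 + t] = 10 - 12*t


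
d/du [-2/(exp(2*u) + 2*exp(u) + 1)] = 4*(exp(u) + 1)*exp(u)/(exp(2*u) + 2*exp(u) + 1)^2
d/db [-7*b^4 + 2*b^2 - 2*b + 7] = -28*b^3 + 4*b - 2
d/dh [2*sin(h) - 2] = 2*cos(h)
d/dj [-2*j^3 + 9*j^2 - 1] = 6*j*(3 - j)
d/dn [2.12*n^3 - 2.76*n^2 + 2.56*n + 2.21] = 6.36*n^2 - 5.52*n + 2.56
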